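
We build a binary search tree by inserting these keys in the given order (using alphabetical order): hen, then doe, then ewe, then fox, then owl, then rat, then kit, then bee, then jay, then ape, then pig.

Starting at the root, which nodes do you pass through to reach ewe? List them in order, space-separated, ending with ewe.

Insert hen: tree is empty, so hen becomes the root.
Insert doe: doe < hen → go left. Place as left child of hen.
Insert ewe: ewe < hen → go left; ewe > doe → go right. Place as right child of doe.
Insert fox: fox < hen → go left; fox > doe → go right; fox > ewe → go right. Place as right child of ewe.
Insert owl: owl > hen → go right. Place as right child of hen.
Insert rat: rat > hen → go right; rat > owl → go right. Place as right child of owl.
Insert kit: kit > hen → go right; kit < owl → go left. Place as left child of owl.
Insert bee: bee < hen → go left; bee < doe → go left. Place as left child of doe.
Insert jay: jay > hen → go right; jay < owl → go left; jay < kit → go left. Place as left child of kit.
Insert ape: ape < hen → go left; ape < doe → go left; ape < bee → go left. Place as left child of bee.
Insert pig: pig > hen → go right; pig > owl → go right; pig < rat → go left. Place as left child of rat.

hen doe ewe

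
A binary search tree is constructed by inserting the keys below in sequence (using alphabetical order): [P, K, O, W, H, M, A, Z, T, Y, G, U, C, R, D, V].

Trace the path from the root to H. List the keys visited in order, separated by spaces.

P K H

Resulting structure (node: left, right):
  P: L=K, R=W
  K: L=H, R=O
  O: L=M, R=–
  W: L=T, R=Z
  H: L=A, R=–
  M: L=–, R=–
  A: L=–, R=G
  Z: L=Y, R=–
  T: L=R, R=U
  Y: L=–, R=–
  G: L=C, R=–
  U: L=–, R=V
  C: L=–, R=D
  R: L=–, R=–
  D: L=–, R=–
  V: L=–, R=–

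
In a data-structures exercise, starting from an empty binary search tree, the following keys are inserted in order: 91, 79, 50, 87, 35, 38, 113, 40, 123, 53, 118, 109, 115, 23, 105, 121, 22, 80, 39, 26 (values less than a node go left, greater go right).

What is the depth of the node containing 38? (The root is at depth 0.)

4

Resulting structure (node: left, right):
  91: L=79, R=113
  79: L=50, R=87
  50: L=35, R=53
  87: L=80, R=–
  35: L=23, R=38
  38: L=–, R=40
  113: L=109, R=123
  40: L=39, R=–
  123: L=118, R=–
  53: L=–, R=–
  118: L=115, R=121
  109: L=105, R=–
  115: L=–, R=–
  23: L=22, R=26
  105: L=–, R=–
  121: L=–, R=–
  22: L=–, R=–
  80: L=–, R=–
  39: L=–, R=–
  26: L=–, R=–

Path to 38: 91 → 79 → 50 → 35 → 38, which is 4 edges.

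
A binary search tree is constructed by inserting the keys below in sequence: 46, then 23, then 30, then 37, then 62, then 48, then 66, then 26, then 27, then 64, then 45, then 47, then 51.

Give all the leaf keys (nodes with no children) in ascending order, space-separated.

46: root
23: left child of 46 (depth 1)
30: right child of 23 (depth 2)
37: right child of 30 (depth 3)
62: right child of 46 (depth 1)
48: left child of 62 (depth 2)
66: right child of 62 (depth 2)
26: left child of 30 (depth 3)
27: right child of 26 (depth 4)
64: left child of 66 (depth 3)
45: right child of 37 (depth 4)
47: left child of 48 (depth 3)
51: right child of 48 (depth 3)

27 45 47 51 64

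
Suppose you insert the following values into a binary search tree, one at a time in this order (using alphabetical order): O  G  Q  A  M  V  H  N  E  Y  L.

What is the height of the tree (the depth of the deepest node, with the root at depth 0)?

4

Insert O: tree is empty, so O becomes the root.
Insert G: G < O → go left. Place as left child of O.
Insert Q: Q > O → go right. Place as right child of O.
Insert A: A < O → go left; A < G → go left. Place as left child of G.
Insert M: M < O → go left; M > G → go right. Place as right child of G.
Insert V: V > O → go right; V > Q → go right. Place as right child of Q.
Insert H: H < O → go left; H > G → go right; H < M → go left. Place as left child of M.
Insert N: N < O → go left; N > G → go right; N > M → go right. Place as right child of M.
Insert E: E < O → go left; E < G → go left; E > A → go right. Place as right child of A.
Insert Y: Y > O → go right; Y > Q → go right; Y > V → go right. Place as right child of V.
Insert L: L < O → go left; L > G → go right; L < M → go left; L > H → go right. Place as right child of H.

The deepest node is L at depth 4.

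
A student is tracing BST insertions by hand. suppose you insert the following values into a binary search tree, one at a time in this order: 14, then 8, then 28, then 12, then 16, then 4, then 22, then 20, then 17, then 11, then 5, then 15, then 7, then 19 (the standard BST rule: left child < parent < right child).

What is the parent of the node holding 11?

12

14: root
8: left child of 14 (depth 1)
28: right child of 14 (depth 1)
12: right child of 8 (depth 2)
16: left child of 28 (depth 2)
4: left child of 8 (depth 2)
22: right child of 16 (depth 3)
20: left child of 22 (depth 4)
17: left child of 20 (depth 5)
11: left child of 12 (depth 3)
5: right child of 4 (depth 3)
15: left child of 16 (depth 3)
7: right child of 5 (depth 4)
19: right child of 17 (depth 6)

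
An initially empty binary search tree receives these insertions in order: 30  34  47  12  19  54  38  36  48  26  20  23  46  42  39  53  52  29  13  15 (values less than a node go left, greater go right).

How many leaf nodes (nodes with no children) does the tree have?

Insert 30: tree is empty, so 30 becomes the root.
Insert 34: 34 > 30 → go right. Place as right child of 30.
Insert 47: 47 > 30 → go right; 47 > 34 → go right. Place as right child of 34.
Insert 12: 12 < 30 → go left. Place as left child of 30.
Insert 19: 19 < 30 → go left; 19 > 12 → go right. Place as right child of 12.
Insert 54: 54 > 30 → go right; 54 > 34 → go right; 54 > 47 → go right. Place as right child of 47.
Insert 38: 38 > 30 → go right; 38 > 34 → go right; 38 < 47 → go left. Place as left child of 47.
Insert 36: 36 > 30 → go right; 36 > 34 → go right; 36 < 47 → go left; 36 < 38 → go left. Place as left child of 38.
Insert 48: 48 > 30 → go right; 48 > 34 → go right; 48 > 47 → go right; 48 < 54 → go left. Place as left child of 54.
Insert 26: 26 < 30 → go left; 26 > 12 → go right; 26 > 19 → go right. Place as right child of 19.
Insert 20: 20 < 30 → go left; 20 > 12 → go right; 20 > 19 → go right; 20 < 26 → go left. Place as left child of 26.
Insert 23: 23 < 30 → go left; 23 > 12 → go right; 23 > 19 → go right; 23 < 26 → go left; 23 > 20 → go right. Place as right child of 20.
Insert 46: 46 > 30 → go right; 46 > 34 → go right; 46 < 47 → go left; 46 > 38 → go right. Place as right child of 38.
Insert 42: 42 > 30 → go right; 42 > 34 → go right; 42 < 47 → go left; 42 > 38 → go right; 42 < 46 → go left. Place as left child of 46.
Insert 39: 39 > 30 → go right; 39 > 34 → go right; 39 < 47 → go left; 39 > 38 → go right; 39 < 46 → go left; 39 < 42 → go left. Place as left child of 42.
Insert 53: 53 > 30 → go right; 53 > 34 → go right; 53 > 47 → go right; 53 < 54 → go left; 53 > 48 → go right. Place as right child of 48.
Insert 52: 52 > 30 → go right; 52 > 34 → go right; 52 > 47 → go right; 52 < 54 → go left; 52 > 48 → go right; 52 < 53 → go left. Place as left child of 53.
Insert 29: 29 < 30 → go left; 29 > 12 → go right; 29 > 19 → go right; 29 > 26 → go right. Place as right child of 26.
Insert 13: 13 < 30 → go left; 13 > 12 → go right; 13 < 19 → go left. Place as left child of 19.
Insert 15: 15 < 30 → go left; 15 > 12 → go right; 15 < 19 → go left; 15 > 13 → go right. Place as right child of 13.

Leaves: 15, 23, 29, 36, 39, 52 — 6 in total.

6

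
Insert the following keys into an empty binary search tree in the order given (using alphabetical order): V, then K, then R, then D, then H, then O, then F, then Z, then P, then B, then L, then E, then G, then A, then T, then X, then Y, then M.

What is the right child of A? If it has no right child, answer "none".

Insert V: tree is empty, so V becomes the root.
Insert K: K < V → go left. Place as left child of V.
Insert R: R < V → go left; R > K → go right. Place as right child of K.
Insert D: D < V → go left; D < K → go left. Place as left child of K.
Insert H: H < V → go left; H < K → go left; H > D → go right. Place as right child of D.
Insert O: O < V → go left; O > K → go right; O < R → go left. Place as left child of R.
Insert F: F < V → go left; F < K → go left; F > D → go right; F < H → go left. Place as left child of H.
Insert Z: Z > V → go right. Place as right child of V.
Insert P: P < V → go left; P > K → go right; P < R → go left; P > O → go right. Place as right child of O.
Insert B: B < V → go left; B < K → go left; B < D → go left. Place as left child of D.
Insert L: L < V → go left; L > K → go right; L < R → go left; L < O → go left. Place as left child of O.
Insert E: E < V → go left; E < K → go left; E > D → go right; E < H → go left; E < F → go left. Place as left child of F.
Insert G: G < V → go left; G < K → go left; G > D → go right; G < H → go left; G > F → go right. Place as right child of F.
Insert A: A < V → go left; A < K → go left; A < D → go left; A < B → go left. Place as left child of B.
Insert T: T < V → go left; T > K → go right; T > R → go right. Place as right child of R.
Insert X: X > V → go right; X < Z → go left. Place as left child of Z.
Insert Y: Y > V → go right; Y < Z → go left; Y > X → go right. Place as right child of X.
Insert M: M < V → go left; M > K → go right; M < R → go left; M < O → go left; M > L → go right. Place as right child of L.

none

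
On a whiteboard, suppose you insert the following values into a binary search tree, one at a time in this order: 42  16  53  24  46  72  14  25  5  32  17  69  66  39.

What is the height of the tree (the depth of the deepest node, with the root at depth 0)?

5

Insert 42: tree is empty, so 42 becomes the root.
Insert 16: 16 < 42 → go left. Place as left child of 42.
Insert 53: 53 > 42 → go right. Place as right child of 42.
Insert 24: 24 < 42 → go left; 24 > 16 → go right. Place as right child of 16.
Insert 46: 46 > 42 → go right; 46 < 53 → go left. Place as left child of 53.
Insert 72: 72 > 42 → go right; 72 > 53 → go right. Place as right child of 53.
Insert 14: 14 < 42 → go left; 14 < 16 → go left. Place as left child of 16.
Insert 25: 25 < 42 → go left; 25 > 16 → go right; 25 > 24 → go right. Place as right child of 24.
Insert 5: 5 < 42 → go left; 5 < 16 → go left; 5 < 14 → go left. Place as left child of 14.
Insert 32: 32 < 42 → go left; 32 > 16 → go right; 32 > 24 → go right; 32 > 25 → go right. Place as right child of 25.
Insert 17: 17 < 42 → go left; 17 > 16 → go right; 17 < 24 → go left. Place as left child of 24.
Insert 69: 69 > 42 → go right; 69 > 53 → go right; 69 < 72 → go left. Place as left child of 72.
Insert 66: 66 > 42 → go right; 66 > 53 → go right; 66 < 72 → go left; 66 < 69 → go left. Place as left child of 69.
Insert 39: 39 < 42 → go left; 39 > 16 → go right; 39 > 24 → go right; 39 > 25 → go right; 39 > 32 → go right. Place as right child of 32.

The deepest node is 39 at depth 5.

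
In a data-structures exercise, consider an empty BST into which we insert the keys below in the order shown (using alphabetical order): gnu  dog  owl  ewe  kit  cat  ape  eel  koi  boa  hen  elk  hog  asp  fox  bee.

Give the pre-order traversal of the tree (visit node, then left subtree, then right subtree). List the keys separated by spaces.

gnu dog cat ape boa asp bee ewe eel elk fox owl kit hen hog koi

gnu: root
dog: left child of gnu (depth 1)
owl: right child of gnu (depth 1)
ewe: right child of dog (depth 2)
kit: left child of owl (depth 2)
cat: left child of dog (depth 2)
ape: left child of cat (depth 3)
eel: left child of ewe (depth 3)
koi: right child of kit (depth 3)
boa: right child of ape (depth 4)
hen: left child of kit (depth 3)
elk: right child of eel (depth 4)
hog: right child of hen (depth 4)
asp: left child of boa (depth 5)
fox: right child of ewe (depth 3)
bee: right child of asp (depth 6)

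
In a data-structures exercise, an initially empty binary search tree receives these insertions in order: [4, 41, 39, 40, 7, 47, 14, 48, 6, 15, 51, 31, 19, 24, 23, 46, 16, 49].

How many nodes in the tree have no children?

Insert 4: tree is empty, so 4 becomes the root.
Insert 41: 41 > 4 → go right. Place as right child of 4.
Insert 39: 39 > 4 → go right; 39 < 41 → go left. Place as left child of 41.
Insert 40: 40 > 4 → go right; 40 < 41 → go left; 40 > 39 → go right. Place as right child of 39.
Insert 7: 7 > 4 → go right; 7 < 41 → go left; 7 < 39 → go left. Place as left child of 39.
Insert 47: 47 > 4 → go right; 47 > 41 → go right. Place as right child of 41.
Insert 14: 14 > 4 → go right; 14 < 41 → go left; 14 < 39 → go left; 14 > 7 → go right. Place as right child of 7.
Insert 48: 48 > 4 → go right; 48 > 41 → go right; 48 > 47 → go right. Place as right child of 47.
Insert 6: 6 > 4 → go right; 6 < 41 → go left; 6 < 39 → go left; 6 < 7 → go left. Place as left child of 7.
Insert 15: 15 > 4 → go right; 15 < 41 → go left; 15 < 39 → go left; 15 > 7 → go right; 15 > 14 → go right. Place as right child of 14.
Insert 51: 51 > 4 → go right; 51 > 41 → go right; 51 > 47 → go right; 51 > 48 → go right. Place as right child of 48.
Insert 31: 31 > 4 → go right; 31 < 41 → go left; 31 < 39 → go left; 31 > 7 → go right; 31 > 14 → go right; 31 > 15 → go right. Place as right child of 15.
Insert 19: 19 > 4 → go right; 19 < 41 → go left; 19 < 39 → go left; 19 > 7 → go right; 19 > 14 → go right; 19 > 15 → go right; 19 < 31 → go left. Place as left child of 31.
Insert 24: 24 > 4 → go right; 24 < 41 → go left; 24 < 39 → go left; 24 > 7 → go right; 24 > 14 → go right; 24 > 15 → go right; 24 < 31 → go left; 24 > 19 → go right. Place as right child of 19.
Insert 23: 23 > 4 → go right; 23 < 41 → go left; 23 < 39 → go left; 23 > 7 → go right; 23 > 14 → go right; 23 > 15 → go right; 23 < 31 → go left; 23 > 19 → go right; 23 < 24 → go left. Place as left child of 24.
Insert 46: 46 > 4 → go right; 46 > 41 → go right; 46 < 47 → go left. Place as left child of 47.
Insert 16: 16 > 4 → go right; 16 < 41 → go left; 16 < 39 → go left; 16 > 7 → go right; 16 > 14 → go right; 16 > 15 → go right; 16 < 31 → go left; 16 < 19 → go left. Place as left child of 19.
Insert 49: 49 > 4 → go right; 49 > 41 → go right; 49 > 47 → go right; 49 > 48 → go right; 49 < 51 → go left. Place as left child of 51.

Leaves: 6, 16, 23, 40, 46, 49 — 6 in total.

6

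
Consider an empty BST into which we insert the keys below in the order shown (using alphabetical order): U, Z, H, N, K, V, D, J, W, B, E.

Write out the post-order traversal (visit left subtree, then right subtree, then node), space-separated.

Insert U: tree is empty, so U becomes the root.
Insert Z: Z > U → go right. Place as right child of U.
Insert H: H < U → go left. Place as left child of U.
Insert N: N < U → go left; N > H → go right. Place as right child of H.
Insert K: K < U → go left; K > H → go right; K < N → go left. Place as left child of N.
Insert V: V > U → go right; V < Z → go left. Place as left child of Z.
Insert D: D < U → go left; D < H → go left. Place as left child of H.
Insert J: J < U → go left; J > H → go right; J < N → go left; J < K → go left. Place as left child of K.
Insert W: W > U → go right; W < Z → go left; W > V → go right. Place as right child of V.
Insert B: B < U → go left; B < H → go left; B < D → go left. Place as left child of D.
Insert E: E < U → go left; E < H → go left; E > D → go right. Place as right child of D.

B E D J K N H W V Z U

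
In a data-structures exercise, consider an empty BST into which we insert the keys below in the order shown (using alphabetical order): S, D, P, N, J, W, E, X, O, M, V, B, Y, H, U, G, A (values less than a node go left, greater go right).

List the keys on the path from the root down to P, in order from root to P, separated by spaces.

S D P

Insert S: tree is empty, so S becomes the root.
Insert D: D < S → go left. Place as left child of S.
Insert P: P < S → go left; P > D → go right. Place as right child of D.
Insert N: N < S → go left; N > D → go right; N < P → go left. Place as left child of P.
Insert J: J < S → go left; J > D → go right; J < P → go left; J < N → go left. Place as left child of N.
Insert W: W > S → go right. Place as right child of S.
Insert E: E < S → go left; E > D → go right; E < P → go left; E < N → go left; E < J → go left. Place as left child of J.
Insert X: X > S → go right; X > W → go right. Place as right child of W.
Insert O: O < S → go left; O > D → go right; O < P → go left; O > N → go right. Place as right child of N.
Insert M: M < S → go left; M > D → go right; M < P → go left; M < N → go left; M > J → go right. Place as right child of J.
Insert V: V > S → go right; V < W → go left. Place as left child of W.
Insert B: B < S → go left; B < D → go left. Place as left child of D.
Insert Y: Y > S → go right; Y > W → go right; Y > X → go right. Place as right child of X.
Insert H: H < S → go left; H > D → go right; H < P → go left; H < N → go left; H < J → go left; H > E → go right. Place as right child of E.
Insert U: U > S → go right; U < W → go left; U < V → go left. Place as left child of V.
Insert G: G < S → go left; G > D → go right; G < P → go left; G < N → go left; G < J → go left; G > E → go right; G < H → go left. Place as left child of H.
Insert A: A < S → go left; A < D → go left; A < B → go left. Place as left child of B.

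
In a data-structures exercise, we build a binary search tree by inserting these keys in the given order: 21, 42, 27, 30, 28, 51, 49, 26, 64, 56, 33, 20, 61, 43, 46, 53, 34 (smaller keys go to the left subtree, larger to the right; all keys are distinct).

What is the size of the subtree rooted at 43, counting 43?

2

Insert 21: tree is empty, so 21 becomes the root.
Insert 42: 42 > 21 → go right. Place as right child of 21.
Insert 27: 27 > 21 → go right; 27 < 42 → go left. Place as left child of 42.
Insert 30: 30 > 21 → go right; 30 < 42 → go left; 30 > 27 → go right. Place as right child of 27.
Insert 28: 28 > 21 → go right; 28 < 42 → go left; 28 > 27 → go right; 28 < 30 → go left. Place as left child of 30.
Insert 51: 51 > 21 → go right; 51 > 42 → go right. Place as right child of 42.
Insert 49: 49 > 21 → go right; 49 > 42 → go right; 49 < 51 → go left. Place as left child of 51.
Insert 26: 26 > 21 → go right; 26 < 42 → go left; 26 < 27 → go left. Place as left child of 27.
Insert 64: 64 > 21 → go right; 64 > 42 → go right; 64 > 51 → go right. Place as right child of 51.
Insert 56: 56 > 21 → go right; 56 > 42 → go right; 56 > 51 → go right; 56 < 64 → go left. Place as left child of 64.
Insert 33: 33 > 21 → go right; 33 < 42 → go left; 33 > 27 → go right; 33 > 30 → go right. Place as right child of 30.
Insert 20: 20 < 21 → go left. Place as left child of 21.
Insert 61: 61 > 21 → go right; 61 > 42 → go right; 61 > 51 → go right; 61 < 64 → go left; 61 > 56 → go right. Place as right child of 56.
Insert 43: 43 > 21 → go right; 43 > 42 → go right; 43 < 51 → go left; 43 < 49 → go left. Place as left child of 49.
Insert 46: 46 > 21 → go right; 46 > 42 → go right; 46 < 51 → go left; 46 < 49 → go left; 46 > 43 → go right. Place as right child of 43.
Insert 53: 53 > 21 → go right; 53 > 42 → go right; 53 > 51 → go right; 53 < 64 → go left; 53 < 56 → go left. Place as left child of 56.
Insert 34: 34 > 21 → go right; 34 < 42 → go left; 34 > 27 → go right; 34 > 30 → go right; 34 > 33 → go right. Place as right child of 33.

Subtree rooted at 43 contains: 43, 46 — 2 nodes.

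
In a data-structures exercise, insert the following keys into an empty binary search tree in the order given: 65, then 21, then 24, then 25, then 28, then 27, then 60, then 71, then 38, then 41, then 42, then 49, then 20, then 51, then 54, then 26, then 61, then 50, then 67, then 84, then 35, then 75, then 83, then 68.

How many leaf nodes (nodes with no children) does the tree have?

8

Insert 65: tree is empty, so 65 becomes the root.
Insert 21: 21 < 65 → go left. Place as left child of 65.
Insert 24: 24 < 65 → go left; 24 > 21 → go right. Place as right child of 21.
Insert 25: 25 < 65 → go left; 25 > 21 → go right; 25 > 24 → go right. Place as right child of 24.
Insert 28: 28 < 65 → go left; 28 > 21 → go right; 28 > 24 → go right; 28 > 25 → go right. Place as right child of 25.
Insert 27: 27 < 65 → go left; 27 > 21 → go right; 27 > 24 → go right; 27 > 25 → go right; 27 < 28 → go left. Place as left child of 28.
Insert 60: 60 < 65 → go left; 60 > 21 → go right; 60 > 24 → go right; 60 > 25 → go right; 60 > 28 → go right. Place as right child of 28.
Insert 71: 71 > 65 → go right. Place as right child of 65.
Insert 38: 38 < 65 → go left; 38 > 21 → go right; 38 > 24 → go right; 38 > 25 → go right; 38 > 28 → go right; 38 < 60 → go left. Place as left child of 60.
Insert 41: 41 < 65 → go left; 41 > 21 → go right; 41 > 24 → go right; 41 > 25 → go right; 41 > 28 → go right; 41 < 60 → go left; 41 > 38 → go right. Place as right child of 38.
Insert 42: 42 < 65 → go left; 42 > 21 → go right; 42 > 24 → go right; 42 > 25 → go right; 42 > 28 → go right; 42 < 60 → go left; 42 > 38 → go right; 42 > 41 → go right. Place as right child of 41.
Insert 49: 49 < 65 → go left; 49 > 21 → go right; 49 > 24 → go right; 49 > 25 → go right; 49 > 28 → go right; 49 < 60 → go left; 49 > 38 → go right; 49 > 41 → go right; 49 > 42 → go right. Place as right child of 42.
Insert 20: 20 < 65 → go left; 20 < 21 → go left. Place as left child of 21.
Insert 51: 51 < 65 → go left; 51 > 21 → go right; 51 > 24 → go right; 51 > 25 → go right; 51 > 28 → go right; 51 < 60 → go left; 51 > 38 → go right; 51 > 41 → go right; 51 > 42 → go right; 51 > 49 → go right. Place as right child of 49.
Insert 54: 54 < 65 → go left; 54 > 21 → go right; 54 > 24 → go right; 54 > 25 → go right; 54 > 28 → go right; 54 < 60 → go left; 54 > 38 → go right; 54 > 41 → go right; 54 > 42 → go right; 54 > 49 → go right; 54 > 51 → go right. Place as right child of 51.
Insert 26: 26 < 65 → go left; 26 > 21 → go right; 26 > 24 → go right; 26 > 25 → go right; 26 < 28 → go left; 26 < 27 → go left. Place as left child of 27.
Insert 61: 61 < 65 → go left; 61 > 21 → go right; 61 > 24 → go right; 61 > 25 → go right; 61 > 28 → go right; 61 > 60 → go right. Place as right child of 60.
Insert 50: 50 < 65 → go left; 50 > 21 → go right; 50 > 24 → go right; 50 > 25 → go right; 50 > 28 → go right; 50 < 60 → go left; 50 > 38 → go right; 50 > 41 → go right; 50 > 42 → go right; 50 > 49 → go right; 50 < 51 → go left. Place as left child of 51.
Insert 67: 67 > 65 → go right; 67 < 71 → go left. Place as left child of 71.
Insert 84: 84 > 65 → go right; 84 > 71 → go right. Place as right child of 71.
Insert 35: 35 < 65 → go left; 35 > 21 → go right; 35 > 24 → go right; 35 > 25 → go right; 35 > 28 → go right; 35 < 60 → go left; 35 < 38 → go left. Place as left child of 38.
Insert 75: 75 > 65 → go right; 75 > 71 → go right; 75 < 84 → go left. Place as left child of 84.
Insert 83: 83 > 65 → go right; 83 > 71 → go right; 83 < 84 → go left; 83 > 75 → go right. Place as right child of 75.
Insert 68: 68 > 65 → go right; 68 < 71 → go left; 68 > 67 → go right. Place as right child of 67.

Leaves: 20, 26, 35, 50, 54, 61, 68, 83 — 8 in total.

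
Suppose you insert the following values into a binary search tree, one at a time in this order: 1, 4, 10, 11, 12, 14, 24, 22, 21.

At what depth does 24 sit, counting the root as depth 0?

1: root
4: right child of 1 (depth 1)
10: right child of 4 (depth 2)
11: right child of 10 (depth 3)
12: right child of 11 (depth 4)
14: right child of 12 (depth 5)
24: right child of 14 (depth 6)
22: left child of 24 (depth 7)
21: left child of 22 (depth 8)

Path to 24: 1 → 4 → 10 → 11 → 12 → 14 → 24, which is 6 edges.

6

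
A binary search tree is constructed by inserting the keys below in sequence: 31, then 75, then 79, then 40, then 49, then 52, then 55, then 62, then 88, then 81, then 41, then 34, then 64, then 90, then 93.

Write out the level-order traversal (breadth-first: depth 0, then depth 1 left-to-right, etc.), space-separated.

Insert 31: tree is empty, so 31 becomes the root.
Insert 75: 75 > 31 → go right. Place as right child of 31.
Insert 79: 79 > 31 → go right; 79 > 75 → go right. Place as right child of 75.
Insert 40: 40 > 31 → go right; 40 < 75 → go left. Place as left child of 75.
Insert 49: 49 > 31 → go right; 49 < 75 → go left; 49 > 40 → go right. Place as right child of 40.
Insert 52: 52 > 31 → go right; 52 < 75 → go left; 52 > 40 → go right; 52 > 49 → go right. Place as right child of 49.
Insert 55: 55 > 31 → go right; 55 < 75 → go left; 55 > 40 → go right; 55 > 49 → go right; 55 > 52 → go right. Place as right child of 52.
Insert 62: 62 > 31 → go right; 62 < 75 → go left; 62 > 40 → go right; 62 > 49 → go right; 62 > 52 → go right; 62 > 55 → go right. Place as right child of 55.
Insert 88: 88 > 31 → go right; 88 > 75 → go right; 88 > 79 → go right. Place as right child of 79.
Insert 81: 81 > 31 → go right; 81 > 75 → go right; 81 > 79 → go right; 81 < 88 → go left. Place as left child of 88.
Insert 41: 41 > 31 → go right; 41 < 75 → go left; 41 > 40 → go right; 41 < 49 → go left. Place as left child of 49.
Insert 34: 34 > 31 → go right; 34 < 75 → go left; 34 < 40 → go left. Place as left child of 40.
Insert 64: 64 > 31 → go right; 64 < 75 → go left; 64 > 40 → go right; 64 > 49 → go right; 64 > 52 → go right; 64 > 55 → go right; 64 > 62 → go right. Place as right child of 62.
Insert 90: 90 > 31 → go right; 90 > 75 → go right; 90 > 79 → go right; 90 > 88 → go right. Place as right child of 88.
Insert 93: 93 > 31 → go right; 93 > 75 → go right; 93 > 79 → go right; 93 > 88 → go right; 93 > 90 → go right. Place as right child of 90.

31 75 40 79 34 49 88 41 52 81 90 55 93 62 64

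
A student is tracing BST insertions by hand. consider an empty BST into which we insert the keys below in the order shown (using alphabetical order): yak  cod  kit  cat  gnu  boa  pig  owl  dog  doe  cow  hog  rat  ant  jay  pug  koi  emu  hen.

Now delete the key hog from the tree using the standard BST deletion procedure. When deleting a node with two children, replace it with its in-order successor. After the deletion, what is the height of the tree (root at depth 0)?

Resulting structure (node: left, right):
  yak: L=cod, R=–
  cod: L=cat, R=kit
  kit: L=gnu, R=pig
  cat: L=boa, R=–
  gnu: L=dog, R=hog
  boa: L=ant, R=–
  pig: L=owl, R=rat
  owl: L=koi, R=–
  dog: L=doe, R=emu
  doe: L=cow, R=–
  cow: L=–, R=–
  hog: L=hen, R=jay
  rat: L=pug, R=–
  ant: L=–, R=–
  jay: L=–, R=–
  pug: L=–, R=–
  koi: L=–, R=–
  emu: L=–, R=–
  hen: L=–, R=–

Delete hog (two children — replace with in-order successor).
After deletion, deepest node is cow at depth 6.

6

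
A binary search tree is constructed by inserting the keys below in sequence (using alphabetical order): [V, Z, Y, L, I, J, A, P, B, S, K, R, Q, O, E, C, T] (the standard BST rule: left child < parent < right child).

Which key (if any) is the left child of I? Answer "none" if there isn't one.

A

Insert V: tree is empty, so V becomes the root.
Insert Z: Z > V → go right. Place as right child of V.
Insert Y: Y > V → go right; Y < Z → go left. Place as left child of Z.
Insert L: L < V → go left. Place as left child of V.
Insert I: I < V → go left; I < L → go left. Place as left child of L.
Insert J: J < V → go left; J < L → go left; J > I → go right. Place as right child of I.
Insert A: A < V → go left; A < L → go left; A < I → go left. Place as left child of I.
Insert P: P < V → go left; P > L → go right. Place as right child of L.
Insert B: B < V → go left; B < L → go left; B < I → go left; B > A → go right. Place as right child of A.
Insert S: S < V → go left; S > L → go right; S > P → go right. Place as right child of P.
Insert K: K < V → go left; K < L → go left; K > I → go right; K > J → go right. Place as right child of J.
Insert R: R < V → go left; R > L → go right; R > P → go right; R < S → go left. Place as left child of S.
Insert Q: Q < V → go left; Q > L → go right; Q > P → go right; Q < S → go left; Q < R → go left. Place as left child of R.
Insert O: O < V → go left; O > L → go right; O < P → go left. Place as left child of P.
Insert E: E < V → go left; E < L → go left; E < I → go left; E > A → go right; E > B → go right. Place as right child of B.
Insert C: C < V → go left; C < L → go left; C < I → go left; C > A → go right; C > B → go right; C < E → go left. Place as left child of E.
Insert T: T < V → go left; T > L → go right; T > P → go right; T > S → go right. Place as right child of S.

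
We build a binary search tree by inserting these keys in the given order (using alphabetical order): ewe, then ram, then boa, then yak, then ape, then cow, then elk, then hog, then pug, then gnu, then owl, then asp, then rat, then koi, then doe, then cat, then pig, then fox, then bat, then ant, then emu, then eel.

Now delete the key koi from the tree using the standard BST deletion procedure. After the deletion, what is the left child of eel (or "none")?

none

Insert ewe: tree is empty, so ewe becomes the root.
Insert ram: ram > ewe → go right. Place as right child of ewe.
Insert boa: boa < ewe → go left. Place as left child of ewe.
Insert yak: yak > ewe → go right; yak > ram → go right. Place as right child of ram.
Insert ape: ape < ewe → go left; ape < boa → go left. Place as left child of boa.
Insert cow: cow < ewe → go left; cow > boa → go right. Place as right child of boa.
Insert elk: elk < ewe → go left; elk > boa → go right; elk > cow → go right. Place as right child of cow.
Insert hog: hog > ewe → go right; hog < ram → go left. Place as left child of ram.
Insert pug: pug > ewe → go right; pug < ram → go left; pug > hog → go right. Place as right child of hog.
Insert gnu: gnu > ewe → go right; gnu < ram → go left; gnu < hog → go left. Place as left child of hog.
Insert owl: owl > ewe → go right; owl < ram → go left; owl > hog → go right; owl < pug → go left. Place as left child of pug.
Insert asp: asp < ewe → go left; asp < boa → go left; asp > ape → go right. Place as right child of ape.
Insert rat: rat > ewe → go right; rat > ram → go right; rat < yak → go left. Place as left child of yak.
Insert koi: koi > ewe → go right; koi < ram → go left; koi > hog → go right; koi < pug → go left; koi < owl → go left. Place as left child of owl.
Insert doe: doe < ewe → go left; doe > boa → go right; doe > cow → go right; doe < elk → go left. Place as left child of elk.
Insert cat: cat < ewe → go left; cat > boa → go right; cat < cow → go left. Place as left child of cow.
Insert pig: pig > ewe → go right; pig < ram → go left; pig > hog → go right; pig < pug → go left; pig > owl → go right. Place as right child of owl.
Insert fox: fox > ewe → go right; fox < ram → go left; fox < hog → go left; fox < gnu → go left. Place as left child of gnu.
Insert bat: bat < ewe → go left; bat < boa → go left; bat > ape → go right; bat > asp → go right. Place as right child of asp.
Insert ant: ant < ewe → go left; ant < boa → go left; ant < ape → go left. Place as left child of ape.
Insert emu: emu < ewe → go left; emu > boa → go right; emu > cow → go right; emu > elk → go right. Place as right child of elk.
Insert eel: eel < ewe → go left; eel > boa → go right; eel > cow → go right; eel < elk → go left; eel > doe → go right. Place as right child of doe.

Delete koi (at most one child — splice it out).
After deletion, eel's left child: none.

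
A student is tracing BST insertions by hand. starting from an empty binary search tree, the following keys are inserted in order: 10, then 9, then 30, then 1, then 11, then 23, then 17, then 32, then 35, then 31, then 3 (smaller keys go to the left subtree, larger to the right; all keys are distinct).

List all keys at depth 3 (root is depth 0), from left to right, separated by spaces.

3 23 31 35

Resulting structure (node: left, right):
  10: L=9, R=30
  9: L=1, R=–
  30: L=11, R=32
  1: L=–, R=3
  11: L=–, R=23
  23: L=17, R=–
  17: L=–, R=–
  32: L=31, R=35
  35: L=–, R=–
  31: L=–, R=–
  3: L=–, R=–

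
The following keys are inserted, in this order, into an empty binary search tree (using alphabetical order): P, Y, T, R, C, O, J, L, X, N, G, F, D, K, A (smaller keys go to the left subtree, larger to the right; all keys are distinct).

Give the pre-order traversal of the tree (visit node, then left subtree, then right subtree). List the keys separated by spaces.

P: root
Y: right child of P (depth 1)
T: left child of Y (depth 2)
R: left child of T (depth 3)
C: left child of P (depth 1)
O: right child of C (depth 2)
J: left child of O (depth 3)
L: right child of J (depth 4)
X: right child of T (depth 3)
N: right child of L (depth 5)
G: left child of J (depth 4)
F: left child of G (depth 5)
D: left child of F (depth 6)
K: left child of L (depth 5)
A: left child of C (depth 2)

P C A O J G F D L K N Y T R X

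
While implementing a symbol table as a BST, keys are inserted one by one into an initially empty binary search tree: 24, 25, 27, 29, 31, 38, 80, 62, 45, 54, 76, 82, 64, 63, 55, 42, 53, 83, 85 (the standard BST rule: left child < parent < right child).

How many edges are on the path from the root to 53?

Resulting structure (node: left, right):
  24: L=–, R=25
  25: L=–, R=27
  27: L=–, R=29
  29: L=–, R=31
  31: L=–, R=38
  38: L=–, R=80
  80: L=62, R=82
  62: L=45, R=76
  45: L=42, R=54
  54: L=53, R=55
  76: L=64, R=–
  82: L=–, R=83
  64: L=63, R=–
  63: L=–, R=–
  55: L=–, R=–
  42: L=–, R=–
  53: L=–, R=–
  83: L=–, R=85
  85: L=–, R=–

Path to 53: 24 → 25 → 27 → 29 → 31 → 38 → 80 → 62 → 45 → 54 → 53, which is 10 edges.

10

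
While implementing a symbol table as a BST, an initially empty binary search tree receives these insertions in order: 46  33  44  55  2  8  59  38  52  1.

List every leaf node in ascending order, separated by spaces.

Insert 46: tree is empty, so 46 becomes the root.
Insert 33: 33 < 46 → go left. Place as left child of 46.
Insert 44: 44 < 46 → go left; 44 > 33 → go right. Place as right child of 33.
Insert 55: 55 > 46 → go right. Place as right child of 46.
Insert 2: 2 < 46 → go left; 2 < 33 → go left. Place as left child of 33.
Insert 8: 8 < 46 → go left; 8 < 33 → go left; 8 > 2 → go right. Place as right child of 2.
Insert 59: 59 > 46 → go right; 59 > 55 → go right. Place as right child of 55.
Insert 38: 38 < 46 → go left; 38 > 33 → go right; 38 < 44 → go left. Place as left child of 44.
Insert 52: 52 > 46 → go right; 52 < 55 → go left. Place as left child of 55.
Insert 1: 1 < 46 → go left; 1 < 33 → go left; 1 < 2 → go left. Place as left child of 2.

1 8 38 52 59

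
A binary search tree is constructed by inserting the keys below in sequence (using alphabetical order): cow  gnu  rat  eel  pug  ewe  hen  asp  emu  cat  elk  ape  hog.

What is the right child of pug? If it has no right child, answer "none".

none

cow: root
gnu: right child of cow (depth 1)
rat: right child of gnu (depth 2)
eel: left child of gnu (depth 2)
pug: left child of rat (depth 3)
ewe: right child of eel (depth 3)
hen: left child of pug (depth 4)
asp: left child of cow (depth 1)
emu: left child of ewe (depth 4)
cat: right child of asp (depth 2)
elk: left child of emu (depth 5)
ape: left child of asp (depth 2)
hog: right child of hen (depth 5)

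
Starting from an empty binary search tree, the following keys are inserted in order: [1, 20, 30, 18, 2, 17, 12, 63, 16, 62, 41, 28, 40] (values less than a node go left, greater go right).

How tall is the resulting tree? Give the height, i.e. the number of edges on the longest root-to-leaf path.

Insert 1: tree is empty, so 1 becomes the root.
Insert 20: 20 > 1 → go right. Place as right child of 1.
Insert 30: 30 > 1 → go right; 30 > 20 → go right. Place as right child of 20.
Insert 18: 18 > 1 → go right; 18 < 20 → go left. Place as left child of 20.
Insert 2: 2 > 1 → go right; 2 < 20 → go left; 2 < 18 → go left. Place as left child of 18.
Insert 17: 17 > 1 → go right; 17 < 20 → go left; 17 < 18 → go left; 17 > 2 → go right. Place as right child of 2.
Insert 12: 12 > 1 → go right; 12 < 20 → go left; 12 < 18 → go left; 12 > 2 → go right; 12 < 17 → go left. Place as left child of 17.
Insert 63: 63 > 1 → go right; 63 > 20 → go right; 63 > 30 → go right. Place as right child of 30.
Insert 16: 16 > 1 → go right; 16 < 20 → go left; 16 < 18 → go left; 16 > 2 → go right; 16 < 17 → go left; 16 > 12 → go right. Place as right child of 12.
Insert 62: 62 > 1 → go right; 62 > 20 → go right; 62 > 30 → go right; 62 < 63 → go left. Place as left child of 63.
Insert 41: 41 > 1 → go right; 41 > 20 → go right; 41 > 30 → go right; 41 < 63 → go left; 41 < 62 → go left. Place as left child of 62.
Insert 28: 28 > 1 → go right; 28 > 20 → go right; 28 < 30 → go left. Place as left child of 30.
Insert 40: 40 > 1 → go right; 40 > 20 → go right; 40 > 30 → go right; 40 < 63 → go left; 40 < 62 → go left; 40 < 41 → go left. Place as left child of 41.

The deepest node is 16 at depth 6.

6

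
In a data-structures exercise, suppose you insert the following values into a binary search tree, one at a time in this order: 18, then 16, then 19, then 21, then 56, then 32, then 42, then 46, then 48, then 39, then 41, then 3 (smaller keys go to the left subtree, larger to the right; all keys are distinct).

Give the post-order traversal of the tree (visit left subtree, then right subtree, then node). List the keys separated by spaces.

18: root
16: left child of 18 (depth 1)
19: right child of 18 (depth 1)
21: right child of 19 (depth 2)
56: right child of 21 (depth 3)
32: left child of 56 (depth 4)
42: right child of 32 (depth 5)
46: right child of 42 (depth 6)
48: right child of 46 (depth 7)
39: left child of 42 (depth 6)
41: right child of 39 (depth 7)
3: left child of 16 (depth 2)

3 16 41 39 48 46 42 32 56 21 19 18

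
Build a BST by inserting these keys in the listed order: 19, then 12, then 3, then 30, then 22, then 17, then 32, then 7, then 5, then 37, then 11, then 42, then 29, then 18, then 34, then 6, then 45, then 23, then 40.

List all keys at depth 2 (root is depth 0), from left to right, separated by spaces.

19: root
12: left child of 19 (depth 1)
3: left child of 12 (depth 2)
30: right child of 19 (depth 1)
22: left child of 30 (depth 2)
17: right child of 12 (depth 2)
32: right child of 30 (depth 2)
7: right child of 3 (depth 3)
5: left child of 7 (depth 4)
37: right child of 32 (depth 3)
11: right child of 7 (depth 4)
42: right child of 37 (depth 4)
29: right child of 22 (depth 3)
18: right child of 17 (depth 3)
34: left child of 37 (depth 4)
6: right child of 5 (depth 5)
45: right child of 42 (depth 5)
23: left child of 29 (depth 4)
40: left child of 42 (depth 5)

3 17 22 32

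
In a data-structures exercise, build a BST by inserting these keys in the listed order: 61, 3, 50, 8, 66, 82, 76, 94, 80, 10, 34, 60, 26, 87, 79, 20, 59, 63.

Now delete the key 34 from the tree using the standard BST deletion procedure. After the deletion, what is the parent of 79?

80

Insert 61: tree is empty, so 61 becomes the root.
Insert 3: 3 < 61 → go left. Place as left child of 61.
Insert 50: 50 < 61 → go left; 50 > 3 → go right. Place as right child of 3.
Insert 8: 8 < 61 → go left; 8 > 3 → go right; 8 < 50 → go left. Place as left child of 50.
Insert 66: 66 > 61 → go right. Place as right child of 61.
Insert 82: 82 > 61 → go right; 82 > 66 → go right. Place as right child of 66.
Insert 76: 76 > 61 → go right; 76 > 66 → go right; 76 < 82 → go left. Place as left child of 82.
Insert 94: 94 > 61 → go right; 94 > 66 → go right; 94 > 82 → go right. Place as right child of 82.
Insert 80: 80 > 61 → go right; 80 > 66 → go right; 80 < 82 → go left; 80 > 76 → go right. Place as right child of 76.
Insert 10: 10 < 61 → go left; 10 > 3 → go right; 10 < 50 → go left; 10 > 8 → go right. Place as right child of 8.
Insert 34: 34 < 61 → go left; 34 > 3 → go right; 34 < 50 → go left; 34 > 8 → go right; 34 > 10 → go right. Place as right child of 10.
Insert 60: 60 < 61 → go left; 60 > 3 → go right; 60 > 50 → go right. Place as right child of 50.
Insert 26: 26 < 61 → go left; 26 > 3 → go right; 26 < 50 → go left; 26 > 8 → go right; 26 > 10 → go right; 26 < 34 → go left. Place as left child of 34.
Insert 87: 87 > 61 → go right; 87 > 66 → go right; 87 > 82 → go right; 87 < 94 → go left. Place as left child of 94.
Insert 79: 79 > 61 → go right; 79 > 66 → go right; 79 < 82 → go left; 79 > 76 → go right; 79 < 80 → go left. Place as left child of 80.
Insert 20: 20 < 61 → go left; 20 > 3 → go right; 20 < 50 → go left; 20 > 8 → go right; 20 > 10 → go right; 20 < 34 → go left; 20 < 26 → go left. Place as left child of 26.
Insert 59: 59 < 61 → go left; 59 > 3 → go right; 59 > 50 → go right; 59 < 60 → go left. Place as left child of 60.
Insert 63: 63 > 61 → go right; 63 < 66 → go left. Place as left child of 66.

Delete 34 (at most one child — splice it out).
After deletion, 79's parent is 80.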